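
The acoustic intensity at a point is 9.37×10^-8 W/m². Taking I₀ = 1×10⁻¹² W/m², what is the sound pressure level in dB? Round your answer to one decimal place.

49.7 dB

L = 10·log₁₀(I/I₀) = 10·log₁₀(9.37×10^-8/10⁻¹²) = 10·log₁₀(9.37×10^4).
L = 10·(0.9717 + 4) = 49.72 dB.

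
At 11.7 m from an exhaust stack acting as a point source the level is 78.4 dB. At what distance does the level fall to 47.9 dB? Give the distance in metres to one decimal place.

391.9 m

Point-source spreading drops the level by 20·log₁₀(r₂/r₁); inverting, r₂/r₁ = 10^(ΔL/20).
r₂ = 11.7·10^((78.4−47.9)/20) = 11.7·10^(30.5/20) = 391.91 m.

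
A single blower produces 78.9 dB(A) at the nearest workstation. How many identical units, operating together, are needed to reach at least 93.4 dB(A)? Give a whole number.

N identical sources give L₁ + 10·log₁₀ N, so require 10·log₁₀ N ≥ 93.4 − 78.9 = 14.5 dB.
N ≥ 10^(14.5/10) = 28.184, so N = 29.

29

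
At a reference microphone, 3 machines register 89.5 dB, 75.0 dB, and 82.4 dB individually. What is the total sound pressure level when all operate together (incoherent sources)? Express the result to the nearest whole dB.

For uncorrelated sources the intensities add, so convert each level to linear form, sum, and take 10·log₁₀ of the total.
Σ 10^(L/10) = 10^(89.5/10) + 10^(75.0/10) + 10^(82.4/10) = 1.097e+09.
L_total = 10·log₁₀(1.097e+09) = 90.40 dB.

90 dB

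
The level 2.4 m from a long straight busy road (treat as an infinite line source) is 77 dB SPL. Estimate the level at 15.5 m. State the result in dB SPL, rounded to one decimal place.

68.9 dB SPL

Line-source attenuation: ΔL = 10·log₁₀(r₂/r₁) = 10·log₁₀(15.5/2.4) = 8.101 dB.
L₂ = 77 − 10·log₁₀(15.5/2.4) = 77 − 8.101 = 68.90 dB SPL.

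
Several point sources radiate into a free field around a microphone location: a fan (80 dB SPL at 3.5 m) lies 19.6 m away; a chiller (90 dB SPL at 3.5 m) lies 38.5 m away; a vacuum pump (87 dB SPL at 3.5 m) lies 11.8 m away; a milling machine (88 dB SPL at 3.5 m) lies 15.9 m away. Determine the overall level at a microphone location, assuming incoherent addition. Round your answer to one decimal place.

79.4 dB SPL

Propagate each source to the receiver with L = L_ref − 20·log₁₀(r/r_ref), then add intensities.
fan: 80 − 20·log₁₀(19.6/3.5) = 80 − 14.96 = 65.04 dB SPL.
chiller: 90 − 20·log₁₀(38.5/3.5) = 90 − 20.83 = 69.17 dB SPL.
vacuum pump: 87 − 20·log₁₀(11.8/3.5) = 87 − 10.56 = 76.44 dB SPL.
milling machine: 88 − 20·log₁₀(15.9/3.5) = 88 − 13.15 = 74.85 dB SPL.
Σ 10^(L/10) = 8.612e+07 → L_total = 10·log₁₀(8.612e+07) = 79.35 dB SPL.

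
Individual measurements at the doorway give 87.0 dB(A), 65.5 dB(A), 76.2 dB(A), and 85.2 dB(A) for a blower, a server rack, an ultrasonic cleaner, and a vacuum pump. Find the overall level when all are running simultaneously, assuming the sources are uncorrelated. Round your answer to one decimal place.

89.4 dB(A)

For uncorrelated sources the intensities add, so convert each level to linear form, sum, and take 10·log₁₀ of the total.
Σ 10^(L/10) = 10^(87.0/10) + 10^(65.5/10) + 10^(76.2/10) + 10^(85.2/10) = 8.776e+08.
L_total = 10·log₁₀(8.776e+08) = 89.43 dB(A).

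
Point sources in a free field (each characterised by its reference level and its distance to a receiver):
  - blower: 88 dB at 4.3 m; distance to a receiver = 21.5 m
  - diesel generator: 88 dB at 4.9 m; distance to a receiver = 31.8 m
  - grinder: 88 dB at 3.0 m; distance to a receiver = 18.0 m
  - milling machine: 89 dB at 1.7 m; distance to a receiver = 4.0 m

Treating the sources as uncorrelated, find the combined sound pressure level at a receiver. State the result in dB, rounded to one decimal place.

83.0 dB

Apply inverse-square spreading to bring every level to the receiver, then sum 10^(L/10).
blower: 88 − 20·log₁₀(21.5/4.3) = 88 − 13.98 = 74.02 dB.
diesel generator: 88 − 20·log₁₀(31.8/4.9) = 88 − 16.24 = 71.76 dB.
grinder: 88 − 20·log₁₀(18.0/3.0) = 88 − 15.56 = 72.44 dB.
milling machine: 89 − 20·log₁₀(4.0/1.7) = 89 − 7.43 = 81.57 dB.
Σ 10^(L/10) = 2.012e+08 → L_total = 10·log₁₀(2.012e+08) = 83.04 dB.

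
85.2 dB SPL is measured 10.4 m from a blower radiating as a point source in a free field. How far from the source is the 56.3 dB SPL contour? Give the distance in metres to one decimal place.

For a point source L₁ − L₂ = 20·log₁₀(r₂/r₁), so r₂ = r₁·10^((L₁−L₂)/20).
r₂ = 10.4·10^((85.2−56.3)/20) = 10.4·10^(28.9/20) = 289.76 m.

289.8 m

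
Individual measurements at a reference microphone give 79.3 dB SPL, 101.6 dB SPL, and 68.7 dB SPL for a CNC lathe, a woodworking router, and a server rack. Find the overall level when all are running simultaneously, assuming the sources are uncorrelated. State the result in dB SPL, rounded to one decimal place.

101.6 dB SPL

Incoherent sources combine by intensity addition: L_total = 10·log₁₀(Σ 10^(L_i/10)).
Σ 10^(L/10) = 10^(79.3/10) + 10^(101.6/10) + 10^(68.7/10) = 1.455e+10.
L_total = 10·log₁₀(1.455e+10) = 101.63 dB SPL.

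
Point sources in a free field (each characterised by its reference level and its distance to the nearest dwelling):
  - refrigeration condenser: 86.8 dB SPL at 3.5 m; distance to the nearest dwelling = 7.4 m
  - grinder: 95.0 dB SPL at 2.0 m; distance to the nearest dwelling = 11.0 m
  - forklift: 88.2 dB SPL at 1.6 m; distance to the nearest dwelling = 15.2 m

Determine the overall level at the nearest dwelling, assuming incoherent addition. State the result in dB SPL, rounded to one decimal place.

83.4 dB SPL

Propagate each source to the receiver with L = L_ref − 20·log₁₀(r/r_ref), then add intensities.
refrigeration condenser: 86.8 − 20·log₁₀(7.4/3.5) = 86.8 − 6.50 = 80.30 dB SPL.
grinder: 95.0 − 20·log₁₀(11.0/2.0) = 95.0 − 14.81 = 80.19 dB SPL.
forklift: 88.2 − 20·log₁₀(15.2/1.6) = 88.2 − 19.55 = 68.65 dB SPL.
Σ 10^(L/10) = 2.189e+08 → L_total = 10·log₁₀(2.189e+08) = 83.40 dB SPL.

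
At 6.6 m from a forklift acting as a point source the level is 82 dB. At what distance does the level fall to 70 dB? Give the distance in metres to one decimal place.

26.3 m

Point-source spreading drops the level by 20·log₁₀(r₂/r₁); inverting, r₂/r₁ = 10^(ΔL/20).
r₂ = 6.6·10^((82−70)/20) = 6.6·10^(12.0/20) = 26.28 m.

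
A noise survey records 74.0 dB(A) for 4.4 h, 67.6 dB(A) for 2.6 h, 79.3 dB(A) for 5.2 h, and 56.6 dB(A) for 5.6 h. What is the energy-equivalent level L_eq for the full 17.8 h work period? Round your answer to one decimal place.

The energy average is taken in the linear domain: L_eq = 10·log₁₀[(Σ tᵢ·10^(Lᵢ/10))/T], T = 17.8 h.
Σ tᵢ·10^(Lᵢ/10) = 4.4·10^(74.0/10) + 2.6·10^(67.6/10) + 5.2·10^(79.3/10) + 5.6·10^(56.6/10) = 5.706e+08.
L_eq = 10·log₁₀(5.706e+08/17.8) = 75.06 dB(A).

75.1 dB(A)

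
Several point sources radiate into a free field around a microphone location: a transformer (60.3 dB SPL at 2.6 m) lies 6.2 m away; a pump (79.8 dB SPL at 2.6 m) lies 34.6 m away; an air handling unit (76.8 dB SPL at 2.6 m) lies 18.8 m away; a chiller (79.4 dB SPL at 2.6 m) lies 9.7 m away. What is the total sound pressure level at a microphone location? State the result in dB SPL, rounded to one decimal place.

Propagate each source to the receiver with L = L_ref − 20·log₁₀(r/r_ref), then add intensities.
transformer: 60.3 − 20·log₁₀(6.2/2.6) = 60.3 − 7.55 = 52.75 dB SPL.
pump: 79.8 − 20·log₁₀(34.6/2.6) = 79.8 − 22.48 = 57.32 dB SPL.
air handling unit: 76.8 − 20·log₁₀(18.8/2.6) = 76.8 − 17.18 = 59.62 dB SPL.
chiller: 79.4 − 20·log₁₀(9.7/2.6) = 79.4 − 11.44 = 67.96 dB SPL.
Σ 10^(L/10) = 7.901e+06 → L_total = 10·log₁₀(7.901e+06) = 68.98 dB SPL.

69.0 dB SPL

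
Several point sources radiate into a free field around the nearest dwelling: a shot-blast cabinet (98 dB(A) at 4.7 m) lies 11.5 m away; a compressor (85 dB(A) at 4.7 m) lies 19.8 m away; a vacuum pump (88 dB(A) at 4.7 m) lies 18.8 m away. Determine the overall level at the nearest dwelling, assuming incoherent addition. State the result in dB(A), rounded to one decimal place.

90.5 dB(A)

First find each source's level at the receiver (point-source: −20·log₁₀(r/r_ref)), then combine on an intensity basis.
shot-blast cabinet: 98 − 20·log₁₀(11.5/4.7) = 98 − 7.77 = 90.23 dB(A).
compressor: 85 − 20·log₁₀(19.8/4.7) = 85 − 12.49 = 72.51 dB(A).
vacuum pump: 88 − 20·log₁₀(18.8/4.7) = 88 − 12.04 = 75.96 dB(A).
Σ 10^(L/10) = 1.111e+09 → L_total = 10·log₁₀(1.111e+09) = 90.46 dB(A).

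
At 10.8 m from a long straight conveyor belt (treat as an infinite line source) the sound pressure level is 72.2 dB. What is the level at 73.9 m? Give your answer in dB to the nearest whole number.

For a line source, L₂ = L₁ − 10·log₁₀(r₂/r₁).
L₂ = 72.2 − 10·log₁₀(73.9/10.8) = 72.2 − 8.352 = 63.85 dB.

64 dB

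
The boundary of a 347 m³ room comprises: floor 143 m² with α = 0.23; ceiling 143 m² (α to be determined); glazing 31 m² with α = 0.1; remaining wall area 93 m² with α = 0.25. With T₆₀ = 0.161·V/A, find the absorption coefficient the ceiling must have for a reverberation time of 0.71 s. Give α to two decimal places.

0.14

From T₆₀ = 0.161·V/A, the target T₆₀ = 0.71 s needs A = 0.161·347/0.71 = 78.69 m².
Absorption from the other surfaces = 143·0.23 + 31·0.1 + 93·0.25 = 59.24 m², so the ceiling must supply 19.45 m² over 143 m².
α = 19.45/143 = 0.136.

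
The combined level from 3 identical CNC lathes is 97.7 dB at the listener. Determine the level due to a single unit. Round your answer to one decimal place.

92.9 dB

3 equal contributions raise the level by 10·log₁₀ 3 = 4.771 dB, so each unit alone gives 97.7 − 4.771.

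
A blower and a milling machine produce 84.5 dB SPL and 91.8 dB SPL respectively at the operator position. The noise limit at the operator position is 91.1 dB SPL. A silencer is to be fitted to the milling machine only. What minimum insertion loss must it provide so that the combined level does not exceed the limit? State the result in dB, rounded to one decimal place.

Everything except the milling machine sums to 10^(84.5/10) = 2.818e+08 in linear terms, 84.50 dB SPL.
To meet 91.1 dB SPL overall, the treated milling machine may contribute at most 10^(91.1/10) − 2.818e+08 = 1.006e+09, i.e. 90.03 dB SPL.
Required insertion loss = 91.8 − 90.03 = 1.77 dB.

1.8 dB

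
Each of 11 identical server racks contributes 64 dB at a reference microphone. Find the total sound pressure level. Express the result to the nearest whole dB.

L_total = L₁ + 10·log₁₀ N for N identical incoherent sources.
L_total = 64 + 10·log₁₀(11) = 64 + 10.414 = 74.41 dB.

74 dB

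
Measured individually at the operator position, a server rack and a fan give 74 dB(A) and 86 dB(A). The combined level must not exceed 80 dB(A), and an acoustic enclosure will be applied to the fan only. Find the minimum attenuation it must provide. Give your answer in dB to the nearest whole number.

Fixed contribution from the other source: Σ 10^(L/10) = 10^(74/10) = 2.512e+07 (74.00 dB(A)).
The limit corresponds to 10^(80/10) = 1.000e+08; subtracting the fixed part leaves 7.488e+07 for the fan, i.e. 78.74 dB(A).
So the fan must be reduced from 86 to 78.74 dB(A): IL = 7.26 dB.

7 dB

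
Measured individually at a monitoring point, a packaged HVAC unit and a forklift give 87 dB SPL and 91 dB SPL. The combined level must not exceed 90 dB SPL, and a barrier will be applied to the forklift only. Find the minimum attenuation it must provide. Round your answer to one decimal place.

4.0 dB

The untreated sources together contribute 10^(87/10) = 5.012e+08, i.e. 87.00 dB SPL.
The limit corresponds to 10^(90/10) = 1.000e+09; subtracting the fixed part leaves 4.988e+08 for the forklift, i.e. 86.98 dB SPL.
Required insertion loss = 91 − 86.98 = 4.02 dB.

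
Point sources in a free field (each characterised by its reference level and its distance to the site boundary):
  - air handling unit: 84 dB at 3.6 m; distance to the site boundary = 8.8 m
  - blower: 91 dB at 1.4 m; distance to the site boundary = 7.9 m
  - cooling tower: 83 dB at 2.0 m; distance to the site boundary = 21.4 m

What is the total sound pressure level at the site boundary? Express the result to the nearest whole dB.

79 dB

First find each source's level at the receiver (point-source: −20·log₁₀(r/r_ref)), then combine on an intensity basis.
air handling unit: 84 − 20·log₁₀(8.8/3.6) = 84 − 7.76 = 76.24 dB.
blower: 91 − 20·log₁₀(7.9/1.4) = 91 − 15.03 = 75.97 dB.
cooling tower: 83 − 20·log₁₀(21.4/2.0) = 83 − 20.59 = 62.41 dB.
Σ 10^(L/10) = 8.332e+07 → L_total = 10·log₁₀(8.332e+07) = 79.21 dB.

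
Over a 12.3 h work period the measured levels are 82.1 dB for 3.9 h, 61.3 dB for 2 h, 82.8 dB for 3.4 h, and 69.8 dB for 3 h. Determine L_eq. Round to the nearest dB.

Weight each interval's intensity by its duration and average over T = 12.3 h:
Σ tᵢ·10^(Lᵢ/10) = 3.9·10^(82.1/10) + 2·10^(61.3/10) + 3.4·10^(82.8/10) + 3·10^(69.8/10) = 1.312e+09.
L_eq = 10·log₁₀(1.312e+09/12.3) = 80.28 dB.

80 dB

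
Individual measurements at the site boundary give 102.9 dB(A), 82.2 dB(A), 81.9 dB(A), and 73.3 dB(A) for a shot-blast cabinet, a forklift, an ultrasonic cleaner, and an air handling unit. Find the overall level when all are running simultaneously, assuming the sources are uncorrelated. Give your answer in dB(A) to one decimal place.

Incoherent sources combine by intensity addition: L_total = 10·log₁₀(Σ 10^(L_i/10)).
Σ 10^(L/10) = 10^(102.9/10) + 10^(82.2/10) + 10^(81.9/10) + 10^(73.3/10) = 1.984e+10.
L_total = 10·log₁₀(1.984e+10) = 102.98 dB(A).

103.0 dB(A)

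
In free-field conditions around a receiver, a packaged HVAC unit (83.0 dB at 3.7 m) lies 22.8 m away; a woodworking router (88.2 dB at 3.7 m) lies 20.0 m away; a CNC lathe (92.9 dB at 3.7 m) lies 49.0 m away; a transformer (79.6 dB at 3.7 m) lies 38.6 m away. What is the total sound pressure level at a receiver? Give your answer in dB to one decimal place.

Apply inverse-square spreading to bring every level to the receiver, then sum 10^(L/10).
packaged HVAC unit: 83.0 − 20·log₁₀(22.8/3.7) = 83.0 − 15.79 = 67.21 dB.
woodworking router: 88.2 − 20·log₁₀(20.0/3.7) = 88.2 − 14.66 = 73.54 dB.
CNC lathe: 92.9 − 20·log₁₀(49.0/3.7) = 92.9 − 22.44 = 70.46 dB.
transformer: 79.6 − 20·log₁₀(38.6/3.7) = 79.6 − 20.37 = 59.23 dB.
Σ 10^(L/10) = 3.982e+07 → L_total = 10·log₁₀(3.982e+07) = 76.00 dB.

76.0 dB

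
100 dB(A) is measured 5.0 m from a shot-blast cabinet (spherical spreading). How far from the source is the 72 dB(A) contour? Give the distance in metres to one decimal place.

Point-source spreading drops the level by 20·log₁₀(r₂/r₁); inverting, r₂/r₁ = 10^(ΔL/20).
r₂ = 5.0·10^((100−72)/20) = 5.0·10^(28.0/20) = 125.59 m.

125.6 m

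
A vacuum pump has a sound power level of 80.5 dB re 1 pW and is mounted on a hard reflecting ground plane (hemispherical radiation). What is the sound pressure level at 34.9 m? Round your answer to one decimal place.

Free-field hemispherical radiation: L_p = L_w − 10·log₁₀(2π·r²), r = 34.9 m.
2π·r² = 7653 m², 10·log₁₀ of that is 38.838 dB.
L_p = 80.5 − 38.838 = 41.66 dB.

41.7 dB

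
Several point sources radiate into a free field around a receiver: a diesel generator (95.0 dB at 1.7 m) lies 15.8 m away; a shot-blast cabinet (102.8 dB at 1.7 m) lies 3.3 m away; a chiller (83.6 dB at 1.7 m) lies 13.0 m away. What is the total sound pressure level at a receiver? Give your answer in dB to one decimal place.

97.1 dB

Propagate each source to the receiver with L = L_ref − 20·log₁₀(r/r_ref), then add intensities.
diesel generator: 95.0 − 20·log₁₀(15.8/1.7) = 95.0 − 19.36 = 75.64 dB.
shot-blast cabinet: 102.8 − 20·log₁₀(3.3/1.7) = 102.8 − 5.76 = 97.04 dB.
chiller: 83.6 − 20·log₁₀(13.0/1.7) = 83.6 − 17.67 = 65.93 dB.
Σ 10^(L/10) = 5.097e+09 → L_total = 10·log₁₀(5.097e+09) = 97.07 dB.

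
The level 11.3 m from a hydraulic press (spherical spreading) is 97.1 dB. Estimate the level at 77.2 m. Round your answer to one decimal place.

For a point source, L₂ = L₁ − 20·log₁₀(r₂/r₁).
L₂ = 97.1 − 20·log₁₀(77.2/11.3) = 97.1 − 16.691 = 80.41 dB.

80.4 dB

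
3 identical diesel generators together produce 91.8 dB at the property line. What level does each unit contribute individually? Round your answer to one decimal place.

For N identical incoherent sources L_total = L₁ + 10·log₁₀ N, so L₁ = 91.8 − 10·log₁₀(3) = 91.8 − 4.771.

87.0 dB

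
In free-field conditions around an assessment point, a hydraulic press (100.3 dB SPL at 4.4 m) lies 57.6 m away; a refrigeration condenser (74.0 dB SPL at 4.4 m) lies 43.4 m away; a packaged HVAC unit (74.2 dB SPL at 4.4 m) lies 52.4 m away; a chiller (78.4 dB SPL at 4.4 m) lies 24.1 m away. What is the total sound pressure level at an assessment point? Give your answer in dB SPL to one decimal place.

Apply inverse-square spreading to bring every level to the receiver, then sum 10^(L/10).
hydraulic press: 100.3 − 20·log₁₀(57.6/4.4) = 100.3 − 22.34 = 77.96 dB SPL.
refrigeration condenser: 74.0 − 20·log₁₀(43.4/4.4) = 74.0 − 19.88 = 54.12 dB SPL.
packaged HVAC unit: 74.2 − 20·log₁₀(52.4/4.4) = 74.2 − 21.52 = 52.68 dB SPL.
chiller: 78.4 − 20·log₁₀(24.1/4.4) = 78.4 − 14.77 = 63.63 dB SPL.
Σ 10^(L/10) = 6.528e+07 → L_total = 10·log₁₀(6.528e+07) = 78.15 dB SPL.

78.1 dB SPL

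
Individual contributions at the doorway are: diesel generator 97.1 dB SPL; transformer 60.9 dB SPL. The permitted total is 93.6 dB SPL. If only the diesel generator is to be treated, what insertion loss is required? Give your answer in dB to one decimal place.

3.5 dB

Fixed contribution from the other source: Σ 10^(L/10) = 10^(60.9/10) = 1.230e+06 (60.90 dB SPL).
The limit corresponds to 10^(93.6/10) = 2.291e+09; subtracting the fixed part leaves 2.290e+09 for the diesel generator, i.e. 93.60 dB SPL.
So the diesel generator must be reduced from 97.1 to 93.60 dB SPL: IL = 3.50 dB.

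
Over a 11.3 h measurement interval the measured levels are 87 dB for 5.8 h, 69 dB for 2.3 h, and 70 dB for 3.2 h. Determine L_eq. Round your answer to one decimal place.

L_eq = 10·log₁₀[(1/T)·Σ tᵢ·10^(Lᵢ/10)] with T = 11.3 h.
Σ tᵢ·10^(Lᵢ/10) = 5.8·10^(87/10) + 2.3·10^(69/10) + 3.2·10^(70/10) = 2.957e+09.
L_eq = 10·log₁₀(2.957e+09/11.3) = 84.18 dB.

84.2 dB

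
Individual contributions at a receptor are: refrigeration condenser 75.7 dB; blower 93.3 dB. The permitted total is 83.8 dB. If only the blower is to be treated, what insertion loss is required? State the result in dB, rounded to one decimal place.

The untreated sources together contribute 10^(75.7/10) = 3.715e+07, i.e. 75.70 dB.
The limit corresponds to 10^(83.8/10) = 2.399e+08; subtracting the fixed part leaves 2.027e+08 for the blower, i.e. 83.07 dB.
Required insertion loss = 93.3 − 83.07 = 10.23 dB.

10.2 dB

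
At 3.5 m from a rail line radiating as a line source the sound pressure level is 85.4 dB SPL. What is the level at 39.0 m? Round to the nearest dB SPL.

75 dB SPL

Cylindrical spreading from a line source gives a 10·log₁₀(r₂/r₁) drop.
L₂ = 85.4 − 10·log₁₀(39.0/3.5) = 85.4 − 10.470 = 74.93 dB SPL.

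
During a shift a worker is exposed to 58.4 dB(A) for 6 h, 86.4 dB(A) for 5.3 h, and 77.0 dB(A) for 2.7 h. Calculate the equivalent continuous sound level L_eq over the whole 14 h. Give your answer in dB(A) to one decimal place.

82.4 dB(A)

Weight each interval's intensity by its duration and average over T = 14 h:
Σ tᵢ·10^(Lᵢ/10) = 6·10^(58.4/10) + 5.3·10^(86.4/10) + 2.7·10^(77.0/10) = 2.453e+09.
L_eq = 10·log₁₀(2.453e+09/14) = 82.44 dB(A).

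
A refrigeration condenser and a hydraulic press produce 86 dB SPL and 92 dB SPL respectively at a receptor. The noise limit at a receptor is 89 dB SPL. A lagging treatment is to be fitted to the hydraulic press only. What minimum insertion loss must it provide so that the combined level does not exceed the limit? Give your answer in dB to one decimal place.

The untreated sources together contribute 10^(86/10) = 3.981e+08, i.e. 86.00 dB SPL.
The limit corresponds to 10^(89/10) = 7.943e+08; subtracting the fixed part leaves 3.962e+08 for the hydraulic press, i.e. 85.98 dB SPL.
So the hydraulic press must be reduced from 92 to 85.98 dB SPL: IL = 6.02 dB.

6.0 dB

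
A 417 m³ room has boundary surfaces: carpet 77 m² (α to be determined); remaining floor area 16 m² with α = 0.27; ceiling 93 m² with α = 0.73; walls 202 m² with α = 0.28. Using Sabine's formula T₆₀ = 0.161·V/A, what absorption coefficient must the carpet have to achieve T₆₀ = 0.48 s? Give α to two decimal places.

Required total absorption A = 0.161·417/0.48 = 139.87 m².
Absorption from the other surfaces = 16·0.27 + 93·0.73 + 202·0.28 = 128.77 m², so the carpet must supply 11.10 m² over 77 m².
α = 11.10/77 = 0.144.

0.14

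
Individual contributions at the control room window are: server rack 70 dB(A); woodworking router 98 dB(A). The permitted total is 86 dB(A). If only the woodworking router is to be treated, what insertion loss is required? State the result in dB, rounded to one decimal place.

Fixed contribution from the other source: Σ 10^(L/10) = 10^(70/10) = 1.000e+07 (70.00 dB(A)).
To meet 86 dB(A) overall, the treated woodworking router may contribute at most 10^(86/10) − 1.000e+07 = 3.881e+08, i.e. 85.89 dB(A).
Required insertion loss = 98 − 85.89 = 12.11 dB.

12.1 dB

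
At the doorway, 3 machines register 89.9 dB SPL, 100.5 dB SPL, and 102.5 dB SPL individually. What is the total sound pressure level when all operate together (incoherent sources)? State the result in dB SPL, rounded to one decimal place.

Incoherent sources combine by intensity addition: L_total = 10·log₁₀(Σ 10^(L_i/10)).
Σ 10^(L/10) = 10^(89.9/10) + 10^(100.5/10) + 10^(102.5/10) = 2.998e+10.
L_total = 10·log₁₀(2.998e+10) = 104.77 dB SPL.

104.8 dB SPL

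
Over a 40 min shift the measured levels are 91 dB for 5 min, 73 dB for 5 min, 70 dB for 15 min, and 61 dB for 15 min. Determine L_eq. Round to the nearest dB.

82 dB

Weight each interval's intensity by its duration and average over T = 40 min:
Σ tᵢ·10^(Lᵢ/10) = 5·10^(91/10) + 5·10^(73/10) + 15·10^(70/10) + 15·10^(61/10) = 6.563e+09.
L_eq = 10·log₁₀(6.563e+09/40) = 82.15 dB.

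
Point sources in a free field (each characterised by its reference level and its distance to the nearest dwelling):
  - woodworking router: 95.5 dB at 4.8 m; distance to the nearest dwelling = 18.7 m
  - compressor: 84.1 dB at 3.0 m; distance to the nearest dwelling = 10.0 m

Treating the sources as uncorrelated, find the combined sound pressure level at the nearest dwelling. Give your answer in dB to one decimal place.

84.1 dB

Apply inverse-square spreading to bring every level to the receiver, then sum 10^(L/10).
woodworking router: 95.5 − 20·log₁₀(18.7/4.8) = 95.5 − 11.81 = 83.69 dB.
compressor: 84.1 − 20·log₁₀(10.0/3.0) = 84.1 − 10.46 = 73.64 dB.
Σ 10^(L/10) = 2.569e+08 → L_total = 10·log₁₀(2.569e+08) = 84.10 dB.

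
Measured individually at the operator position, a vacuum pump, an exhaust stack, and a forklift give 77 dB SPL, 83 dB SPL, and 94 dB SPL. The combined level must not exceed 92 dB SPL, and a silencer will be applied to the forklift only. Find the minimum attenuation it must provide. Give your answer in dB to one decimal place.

2.7 dB

Everything except the forklift sums to 10^(77/10) + 10^(83/10) = 2.496e+08 in linear terms, 83.97 dB SPL.
To meet 92 dB SPL overall, the treated forklift may contribute at most 10^(92/10) − 2.496e+08 = 1.335e+09, i.e. 91.26 dB SPL.
Required insertion loss = 94 − 91.26 = 2.74 dB.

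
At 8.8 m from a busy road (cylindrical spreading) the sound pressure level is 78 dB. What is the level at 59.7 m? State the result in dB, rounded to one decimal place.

For a line source, L₂ = L₁ − 10·log₁₀(r₂/r₁).
L₂ = 78 − 10·log₁₀(59.7/8.8) = 78 − 8.315 = 69.69 dB.

69.7 dB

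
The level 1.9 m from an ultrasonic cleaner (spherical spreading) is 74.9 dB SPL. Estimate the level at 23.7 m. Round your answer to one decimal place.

Point-source attenuation: ΔL = 20·log₁₀(r₂/r₁) = 20·log₁₀(23.7/1.9) = 21.920 dB.
L₂ = 74.9 − 20·log₁₀(23.7/1.9) = 74.9 − 21.920 = 52.98 dB SPL.

53.0 dB SPL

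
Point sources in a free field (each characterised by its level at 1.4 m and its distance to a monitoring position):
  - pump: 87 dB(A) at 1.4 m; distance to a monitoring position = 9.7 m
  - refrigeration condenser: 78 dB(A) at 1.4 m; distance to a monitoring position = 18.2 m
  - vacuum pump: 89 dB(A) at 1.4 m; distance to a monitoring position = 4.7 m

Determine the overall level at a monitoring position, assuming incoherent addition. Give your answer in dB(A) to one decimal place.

First find each source's level at the receiver (point-source: −20·log₁₀(r/r_ref)), then combine on an intensity basis.
pump: 87 − 20·log₁₀(9.7/1.4) = 87 − 16.81 = 70.19 dB(A).
refrigeration condenser: 78 − 20·log₁₀(18.2/1.4) = 78 − 22.28 = 55.72 dB(A).
vacuum pump: 89 − 20·log₁₀(4.7/1.4) = 89 − 10.52 = 78.48 dB(A).
Σ 10^(L/10) = 8.129e+07 → L_total = 10·log₁₀(8.129e+07) = 79.10 dB(A).

79.1 dB(A)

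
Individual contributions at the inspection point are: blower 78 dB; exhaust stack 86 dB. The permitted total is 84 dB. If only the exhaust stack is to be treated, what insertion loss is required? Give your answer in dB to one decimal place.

Everything except the exhaust stack sums to 10^(78/10) = 6.310e+07 in linear terms, 78.00 dB.
To meet 84 dB overall, the treated exhaust stack may contribute at most 10^(84/10) − 6.310e+07 = 1.881e+08, i.e. 82.74 dB.
So the exhaust stack must be reduced from 86 to 82.74 dB: IL = 3.26 dB.

3.3 dB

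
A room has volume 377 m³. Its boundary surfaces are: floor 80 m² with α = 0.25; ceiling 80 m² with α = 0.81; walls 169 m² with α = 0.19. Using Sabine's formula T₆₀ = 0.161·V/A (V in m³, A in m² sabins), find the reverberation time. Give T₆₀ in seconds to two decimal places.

0.52 s

Summing Sᵢαᵢ: 80·0.25 + 80·0.81 + 169·0.19 = 116.91 m².
T₆₀ = 0.161 × 377 / 116.91 = 0.519 s.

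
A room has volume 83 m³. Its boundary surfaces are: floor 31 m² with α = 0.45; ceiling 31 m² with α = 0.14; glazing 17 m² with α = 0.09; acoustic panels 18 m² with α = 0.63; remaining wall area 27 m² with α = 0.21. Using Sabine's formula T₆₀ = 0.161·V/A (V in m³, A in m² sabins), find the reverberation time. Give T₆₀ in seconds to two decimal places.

0.36 s

Summing Sᵢαᵢ: 31·0.45 + 31·0.14 + 17·0.09 + 18·0.63 + 27·0.21 = 36.83 m².
T₆₀ = 0.161 × 83 / 36.83 = 0.363 s.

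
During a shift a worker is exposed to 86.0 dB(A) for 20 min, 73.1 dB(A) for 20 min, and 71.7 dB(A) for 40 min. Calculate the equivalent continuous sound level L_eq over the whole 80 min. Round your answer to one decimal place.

80.5 dB(A)

The energy average is taken in the linear domain: L_eq = 10·log₁₀[(Σ tᵢ·10^(Lᵢ/10))/T], T = 80 min.
Σ tᵢ·10^(Lᵢ/10) = 20·10^(86.0/10) + 20·10^(73.1/10) + 40·10^(71.7/10) = 8.962e+09.
L_eq = 10·log₁₀(8.962e+09/80) = 80.49 dB(A).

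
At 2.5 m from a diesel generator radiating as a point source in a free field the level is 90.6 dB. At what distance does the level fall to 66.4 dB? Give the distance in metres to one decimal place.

Point-source spreading drops the level by 20·log₁₀(r₂/r₁); inverting, r₂/r₁ = 10^(ΔL/20).
r₂ = 2.5·10^((90.6−66.4)/20) = 2.5·10^(24.2/20) = 40.55 m.

40.5 m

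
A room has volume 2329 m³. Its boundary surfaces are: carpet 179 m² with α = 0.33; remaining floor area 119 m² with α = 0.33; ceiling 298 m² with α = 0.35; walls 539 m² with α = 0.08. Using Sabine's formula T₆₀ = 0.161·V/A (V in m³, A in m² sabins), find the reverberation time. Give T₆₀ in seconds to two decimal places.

A = Σ Sᵢαᵢ = 179·0.33 + 119·0.33 + 298·0.35 + 539·0.08 = 245.76 m².
T₆₀ = 0.161 × 2329 / 245.76 = 1.526 s.

1.53 s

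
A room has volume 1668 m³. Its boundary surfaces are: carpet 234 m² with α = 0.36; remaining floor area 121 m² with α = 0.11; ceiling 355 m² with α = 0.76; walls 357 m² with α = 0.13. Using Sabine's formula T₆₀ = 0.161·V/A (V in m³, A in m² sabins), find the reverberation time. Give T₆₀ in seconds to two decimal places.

0.65 s

Total absorption A = 234·0.36 + 121·0.11 + 355·0.76 + 357·0.13 = 413.76 m² sabins.
T₆₀ = 0.161 × 1668 / 413.76 = 0.649 s.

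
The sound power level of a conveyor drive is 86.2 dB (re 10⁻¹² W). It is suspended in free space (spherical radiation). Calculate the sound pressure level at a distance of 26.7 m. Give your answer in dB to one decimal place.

46.7 dB

L_p = L_w − 10·log₁₀(4π·r²) with r = 26.7 m.
4π·r² = 8958 m², 10·log₁₀ of that is 39.522 dB.
L_p = 86.2 − 39.522 = 46.68 dB.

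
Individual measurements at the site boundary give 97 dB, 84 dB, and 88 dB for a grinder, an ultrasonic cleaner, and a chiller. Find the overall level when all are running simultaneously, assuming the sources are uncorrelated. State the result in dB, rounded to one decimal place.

97.7 dB

Incoherent sources combine by intensity addition: L_total = 10·log₁₀(Σ 10^(L_i/10)).
Σ 10^(L/10) = 10^(97/10) + 10^(84/10) + 10^(88/10) = 5.894e+09.
L_total = 10·log₁₀(5.894e+09) = 97.70 dB.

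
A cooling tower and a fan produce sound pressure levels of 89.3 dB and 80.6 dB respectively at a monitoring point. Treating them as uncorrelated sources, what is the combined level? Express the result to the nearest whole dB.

90 dB

Incoherent sources combine by intensity addition: L_total = 10·log₁₀(Σ 10^(L_i/10)).
Σ 10^(L/10) = 10^(89.3/10) + 10^(80.6/10) = 9.660e+08.
L_total = 10·log₁₀(9.660e+08) = 89.85 dB.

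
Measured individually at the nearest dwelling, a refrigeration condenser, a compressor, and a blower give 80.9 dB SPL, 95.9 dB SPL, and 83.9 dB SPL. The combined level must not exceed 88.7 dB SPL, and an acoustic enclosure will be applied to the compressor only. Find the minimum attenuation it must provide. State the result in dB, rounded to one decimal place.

10.2 dB

The untreated sources together contribute 10^(80.9/10) + 10^(83.9/10) = 3.685e+08, i.e. 85.66 dB SPL.
To meet 88.7 dB SPL overall, the treated compressor may contribute at most 10^(88.7/10) − 3.685e+08 = 3.728e+08, i.e. 85.71 dB SPL.
So the compressor must be reduced from 95.9 to 85.71 dB SPL: IL = 10.19 dB.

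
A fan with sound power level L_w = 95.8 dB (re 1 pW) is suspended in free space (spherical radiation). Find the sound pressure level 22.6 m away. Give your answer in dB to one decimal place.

L_p = L_w − 10·log₁₀(4π·r²) with r = 22.6 m.
4π·r² = 6418 m², 10·log₁₀ of that is 38.074 dB.
L_p = 95.8 − 38.074 = 57.73 dB.

57.7 dB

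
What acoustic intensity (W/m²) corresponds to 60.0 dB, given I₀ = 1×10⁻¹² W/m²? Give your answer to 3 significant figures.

I/I₀ = 10^(60.0/10) = 1e+06, so I = 1e+06 × 10⁻¹² W/m².

1.00e-06 W/m²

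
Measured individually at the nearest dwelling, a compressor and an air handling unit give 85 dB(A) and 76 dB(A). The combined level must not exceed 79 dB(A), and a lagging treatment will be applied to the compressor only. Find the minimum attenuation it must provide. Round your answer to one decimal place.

9.0 dB

The untreated sources together contribute 10^(76/10) = 3.981e+07, i.e. 76.00 dB(A).
The limit corresponds to 10^(79/10) = 7.943e+07; subtracting the fixed part leaves 3.962e+07 for the compressor, i.e. 75.98 dB(A).
Required insertion loss = 85 − 75.98 = 9.02 dB.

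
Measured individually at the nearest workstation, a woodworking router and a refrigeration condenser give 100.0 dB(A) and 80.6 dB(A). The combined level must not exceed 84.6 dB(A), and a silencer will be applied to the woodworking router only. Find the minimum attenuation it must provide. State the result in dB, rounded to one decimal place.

17.6 dB

Everything except the woodworking router sums to 10^(80.6/10) = 1.148e+08 in linear terms, 80.60 dB(A).
To meet 84.6 dB(A) overall, the treated woodworking router may contribute at most 10^(84.6/10) − 1.148e+08 = 1.736e+08, i.e. 82.40 dB(A).
Required insertion loss = 100.0 − 82.40 = 17.60 dB.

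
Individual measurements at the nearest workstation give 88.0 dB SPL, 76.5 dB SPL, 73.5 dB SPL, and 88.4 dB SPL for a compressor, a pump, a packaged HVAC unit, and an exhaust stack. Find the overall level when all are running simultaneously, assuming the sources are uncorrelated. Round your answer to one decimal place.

For uncorrelated sources the intensities add, so convert each level to linear form, sum, and take 10·log₁₀ of the total.
Σ 10^(L/10) = 10^(88.0/10) + 10^(76.5/10) + 10^(73.5/10) + 10^(88.4/10) = 1.390e+09.
L_total = 10·log₁₀(1.390e+09) = 91.43 dB SPL.

91.4 dB SPL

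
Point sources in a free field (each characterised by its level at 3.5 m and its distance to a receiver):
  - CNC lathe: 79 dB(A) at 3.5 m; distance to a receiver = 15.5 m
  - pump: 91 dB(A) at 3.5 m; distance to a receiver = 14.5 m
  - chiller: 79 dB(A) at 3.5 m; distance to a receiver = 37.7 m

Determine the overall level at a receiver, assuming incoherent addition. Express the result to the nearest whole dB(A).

79 dB(A)

First find each source's level at the receiver (point-source: −20·log₁₀(r/r_ref)), then combine on an intensity basis.
CNC lathe: 79 − 20·log₁₀(15.5/3.5) = 79 − 12.93 = 66.07 dB(A).
pump: 91 − 20·log₁₀(14.5/3.5) = 91 − 12.35 = 78.65 dB(A).
chiller: 79 − 20·log₁₀(37.7/3.5) = 79 − 20.65 = 58.35 dB(A).
Σ 10^(L/10) = 7.808e+07 → L_total = 10·log₁₀(7.808e+07) = 78.93 dB(A).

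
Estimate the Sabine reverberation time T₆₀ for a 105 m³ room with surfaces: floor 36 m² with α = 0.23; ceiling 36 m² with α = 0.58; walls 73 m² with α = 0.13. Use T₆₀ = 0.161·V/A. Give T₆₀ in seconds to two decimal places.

A = Σ Sᵢαᵢ = 36·0.23 + 36·0.58 + 73·0.13 = 38.65 m².
T₆₀ = 0.161 × 105 / 38.65 = 0.437 s.

0.44 s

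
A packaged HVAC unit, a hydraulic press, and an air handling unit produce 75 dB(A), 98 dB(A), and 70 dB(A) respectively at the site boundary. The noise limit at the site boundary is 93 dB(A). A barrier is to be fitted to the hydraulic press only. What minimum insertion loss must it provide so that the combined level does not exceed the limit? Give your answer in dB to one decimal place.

Everything except the hydraulic press sums to 10^(75/10) + 10^(70/10) = 4.162e+07 in linear terms, 76.19 dB(A).
The limit corresponds to 10^(93/10) = 1.995e+09; subtracting the fixed part leaves 1.954e+09 for the hydraulic press, i.e. 92.91 dB(A).
Required insertion loss = 98 − 92.91 = 5.09 dB.

5.1 dB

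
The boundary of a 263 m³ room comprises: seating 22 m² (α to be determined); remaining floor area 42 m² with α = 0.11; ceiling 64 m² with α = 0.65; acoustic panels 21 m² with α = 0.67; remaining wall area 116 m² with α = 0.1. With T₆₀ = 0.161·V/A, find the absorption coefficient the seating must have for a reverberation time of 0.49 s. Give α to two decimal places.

A = 0.161·V/T₆₀ = 0.161·263/0.49 = 86.41 m² sabins.
Absorption from the other surfaces = 42·0.11 + 64·0.65 + 21·0.67 + 116·0.1 = 71.89 m², so the seating must supply 14.52 m² over 22 m².
α = 14.52/22 = 0.660.

0.66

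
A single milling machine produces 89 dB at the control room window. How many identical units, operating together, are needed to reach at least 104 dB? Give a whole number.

Need L₁ + 10·log₁₀ N ≥ 104, i.e. log₁₀ N ≥ 1.50.
N ≥ 10^(15.0/10) = 31.623, so N = 32.

32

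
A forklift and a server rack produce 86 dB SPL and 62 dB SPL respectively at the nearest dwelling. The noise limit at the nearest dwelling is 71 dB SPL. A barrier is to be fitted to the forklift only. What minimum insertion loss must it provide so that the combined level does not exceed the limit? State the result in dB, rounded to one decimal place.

15.6 dB

Everything except the forklift sums to 10^(62/10) = 1.585e+06 in linear terms, 62.00 dB SPL.
To meet 71 dB SPL overall, the treated forklift may contribute at most 10^(71/10) − 1.585e+06 = 1.100e+07, i.e. 70.42 dB SPL.
Required insertion loss = 86 − 70.42 = 15.58 dB.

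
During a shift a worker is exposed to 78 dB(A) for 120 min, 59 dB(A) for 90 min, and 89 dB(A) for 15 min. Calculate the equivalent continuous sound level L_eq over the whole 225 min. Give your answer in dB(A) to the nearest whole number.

The energy average is taken in the linear domain: L_eq = 10·log₁₀[(Σ tᵢ·10^(Lᵢ/10))/T], T = 225 min.
Σ tᵢ·10^(Lᵢ/10) = 120·10^(78/10) + 90·10^(59/10) + 15·10^(89/10) = 1.956e+10.
L_eq = 10·log₁₀(1.956e+10/225) = 79.39 dB(A).

79 dB(A)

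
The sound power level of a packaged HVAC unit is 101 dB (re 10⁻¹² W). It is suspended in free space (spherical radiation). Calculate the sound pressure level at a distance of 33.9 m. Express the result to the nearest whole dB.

59 dB

Free-field spherical radiation: L_p = L_w − 10·log₁₀(4π·r²), r = 33.9 m.
4π·r² = 1.444e+04 m², 10·log₁₀ of that is 41.596 dB.
L_p = 101 − 41.596 = 59.40 dB.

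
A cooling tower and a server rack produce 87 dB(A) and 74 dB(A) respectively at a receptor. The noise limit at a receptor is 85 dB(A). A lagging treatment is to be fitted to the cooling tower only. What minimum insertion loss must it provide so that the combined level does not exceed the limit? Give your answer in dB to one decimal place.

Fixed contribution from the other source: Σ 10^(L/10) = 10^(74/10) = 2.512e+07 (74.00 dB(A)).
The limit corresponds to 10^(85/10) = 3.162e+08; subtracting the fixed part leaves 2.911e+08 for the cooling tower, i.e. 84.64 dB(A).
So the cooling tower must be reduced from 87 to 84.64 dB(A): IL = 2.36 dB.

2.4 dB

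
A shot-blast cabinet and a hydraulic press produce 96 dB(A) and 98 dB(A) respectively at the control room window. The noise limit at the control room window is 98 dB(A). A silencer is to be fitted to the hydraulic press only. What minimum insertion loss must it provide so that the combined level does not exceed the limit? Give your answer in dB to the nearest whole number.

The untreated sources together contribute 10^(96/10) = 3.981e+09, i.e. 96.00 dB(A).
The limit corresponds to 10^(98/10) = 6.310e+09; subtracting the fixed part leaves 2.329e+09 for the hydraulic press, i.e. 93.67 dB(A).
So the hydraulic press must be reduced from 98 to 93.67 dB(A): IL = 4.33 dB.

4 dB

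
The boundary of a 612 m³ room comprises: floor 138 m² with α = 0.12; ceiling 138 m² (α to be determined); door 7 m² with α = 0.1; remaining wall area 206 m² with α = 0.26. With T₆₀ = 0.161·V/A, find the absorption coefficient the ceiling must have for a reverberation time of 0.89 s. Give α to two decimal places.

0.29

A = 0.161·V/T₆₀ = 0.161·612/0.89 = 110.71 m² sabins.
Absorption from the other surfaces = 138·0.12 + 7·0.1 + 206·0.26 = 70.82 m², so the ceiling must supply 39.89 m² over 138 m².
α = 39.89/138 = 0.289.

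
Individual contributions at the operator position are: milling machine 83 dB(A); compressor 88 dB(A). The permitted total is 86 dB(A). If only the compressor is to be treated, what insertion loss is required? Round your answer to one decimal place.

The untreated sources together contribute 10^(83/10) = 1.995e+08, i.e. 83.00 dB(A).
To meet 86 dB(A) overall, the treated compressor may contribute at most 10^(86/10) − 1.995e+08 = 1.986e+08, i.e. 82.98 dB(A).
Required insertion loss = 88 − 82.98 = 5.02 dB.

5.0 dB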